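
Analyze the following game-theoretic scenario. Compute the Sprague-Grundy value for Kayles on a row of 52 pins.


Kayles: a move removes 1 or 2 adjacent pins from a contiguous row.
Removing pins from a row of k leaves two independent rows (a, b) with a + b = k - 1 (one pin) or a + b = k - 2 (two pins); an end removal gives a = 0.
By Sprague-Grundy, G(k) = mex{ G(a) XOR G(b) } over all these splits. G(0) = 0.
G(1): splits (0,0):0^0=0 -> mex({0}) = 1
G(2): splits (0,1):0^1=1 (0,0):0^0=0 -> mex({0, 1}) = 2
G(3): splits (0,2):0^2=2 (1,1):1^1=0 (0,1):0^1=1 -> mex({0, 1, 2}) = 3
G(4): splits (0,3):0^3=3 (1,2):1^2=3 (0,2):0^2=2 (1,1):1^1=0 -> mex({0, 2, 3}) = 1
G(5): splits (0,4):0^1=1 (1,3):1^3=2 (2,2):2^2=0 (0,3):0^3=3 (1,2):1^2=3 -> mex({0, 1, 2, 3}) = 4
G(6) = mex({0, 1, 2, 4}) = 3
G(7) = mex({0, 1, 3, 4, 5}) = 2
G(8) = mex({0, 2, 3, 5, 6}) = 1
G(9) = mex({0, 1, 2, 3, 6, 7}) = 4
G(10) = mex({0, 1, 3, 4, 5, 7}) = 2
G(11) = mex({0, 1, 2, 3, 4, 5}) = 6
G(12) = mex({0, 1, 2, 3, 5, 6, 7}) = 4
G(13) = mex({0, 2, 3, 4, 6, 7}) = 1
G(14) = mex({0, 1, 4, 5, 6, 7}) = 2
G(15) = mex({0, 1, 2, 3, 4, 5, 6}) = 7
G(16) = mex({0, 2, 3, 5, 6, 7}) = 1
G(17) = mex({0, 1, 2, 3, 5, 6, 7}) = 4
G(18) = mex({0, 1, 2, 4, 5, 6}) = 3
G(19) = mex({0, 1, 3, 4, 5, 7}) = 2
G(20) = mex({0, 2, 3, 4, 5, 6, 7}) = 1
G(21) = mex({0, 1, 2, 3, 5, 6, 7}) = 4
G(22) = mex({0, 1, 2, 3, 4, 5, 7}) = 6
G(23) = mex({0, 1, 2, 3, 4, 5, 6}) = 7
G(24) = mex({0, 1, 2, 3, 5, 6, 7}) = 4
G(25) = mex({0, 2, 3, 4, 6, 7}) = 1
G(26) = mex({0, 1, 3, 4, 5, 6, 7}) = 2
G(27) = mex({0, 1, 2, 3, 4, 5, 6, 7}) = 8
G(28) = mex({0, 1, 2, 3, 4, 6, 7, 8}) = 5
G(29) = mex({0, 1, 2, 3, 5, 6, 7, 8, 9}) = 4
G(30) = mex({0, 1, 2, 3, 4, 5, 6, 9, 10}) = 7
G(31) = mex({0, 1, 3, 4, 5, 7, 10, 11}) = 2
G(32) = mex({0, 2, 3, 4, 5, 6, 7, 9, 11}) = 1
G(33) = mex({0, 1, 2, 3, 4, 5, 6, 7, 9, 12}) = 8
G(34) = mex({0, 1, 2, 3, 4, 5, 7, 8, 11, 12}) = 6
G(35) = mex({0, 1, 2, 3, 4, 5, 6, 8, 9, 10, 11}) = 7
G(36) = mex({0, 1, 2, 3, 5, 6, 7, 9, 10}) = 4
G(37) = mex({0, 2, 3, 4, 6, 7, 9, 10, 11, 12}) = 1
G(38) = mex({0, 1, 3, 4, 5, 6, 7, 9, 10, 11, 12}) = 2
G(39) = mex({0, 1, 2, 4, 5, 6, 7, 9, 10, 12, 14}) = 3
G(40) = mex({0, 2, 3, 4, 6, 7, 11, 12, 14}) = 1
G(41) = mex({0, 1, 2, 3, 5, 6, 7, 9, 10, 11, 12}) = 4
G(42) = mex({0, 1, 2, 3, 4, 5, 6, 9, 10}) = 7
G(43) = mex({0, 1, 3, 4, 5, 7, 9, 10, 12, 15}) = 2
G(44) = mex({0, 2, 3, 4, 5, 6, 7, 9, 10, 12, 15}) = 1
G(45) = mex({0, 1, 2, 3, 4, 5, 6, 7, 9, 10, 12, 14}) = 8
G(46) = mex({0, 1, 3, 4, 5, 7, 8, 11, 12, 14}) = 2
G(47) = mex({0, 1, 2, 3, 4, 5, 6, 8, 9, 10, 11, 12}) = 7
G(48) = mex({0, 1, 2, 3, 5, 6, 7, 9, 10}) = 4
G(49) = mex({0, 2, 3, 4, 6, 7, 9, 10, 11, 12, 15}) = 1
G(50) = mex({0, 1, 4, 5, 6, 7, 9, 11, 12, 14, 15}) = 2
G(51) = mex({0, 1, 2, 3, 4, 5, 6, 7, 9, 12, 14, 15}) = 8
G(52) = mex({0, 2, 3, 4, 5, 6, 7, 8, 11, 12, 15}) = 1
Therefore G(52) = 1.

1


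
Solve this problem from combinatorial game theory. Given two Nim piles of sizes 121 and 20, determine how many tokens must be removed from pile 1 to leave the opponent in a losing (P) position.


Piles: 121 and 20
Current XOR: 121 XOR 20 = 109 (non-zero, so this is an N-position).
To make the XOR zero, we need to find a move that balances the piles.
For pile 1 (size 121): target = 121 XOR 109 = 20
We reduce pile 1 from 121 to 20.
Tokens removed: 121 - 20 = 101
Verification: 20 XOR 20 = 0

101


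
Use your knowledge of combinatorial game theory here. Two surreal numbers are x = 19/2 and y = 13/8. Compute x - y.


x = 19/2, y = 13/8
Converting to common denominator: 8
x = 76/8, y = 13/8
x - y = 19/2 - 13/8 = 63/8

63/8


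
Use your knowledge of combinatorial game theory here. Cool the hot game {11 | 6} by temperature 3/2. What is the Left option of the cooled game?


Original game: {11 | 6} (a switch {a | b} with a > b).
Cooling by t (for t below the temperature (a - b)/2 = 5/2) taxes each move by t: {a | b} cooled by t is {a - t | b + t}.
Cooling amount: t = 3/2
Cooled Left option: 11 - 3/2 = 19/2
Cooled Right option: 6 + 3/2 = 15/2
Cooled game: {19/2 | 15/2}
Left option = 19/2

19/2


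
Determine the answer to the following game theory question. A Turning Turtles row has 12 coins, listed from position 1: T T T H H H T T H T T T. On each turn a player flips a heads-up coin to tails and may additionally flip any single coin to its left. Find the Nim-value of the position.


Coins: T T T H H H T T H T T T
Key fact: a single head at position k behaves exactly like a Nim heap of size k (turning it to T and optionally flipping a coin at j < k corresponds to moving the heap from k to j, or to 0), and heads combine as a disjunctive sum (two heads at the same place would cancel, matching j XOR j = 0). So the Nim-value is the XOR of the 1-indexed positions of the heads.
Face-up positions (1-indexed): [4, 5, 6, 9]
XOR 0 with 4: 0 XOR 4 = 4
XOR 4 with 5: 4 XOR 5 = 1
XOR 1 with 6: 1 XOR 6 = 7
XOR 7 with 9: 7 XOR 9 = 14
Nim-value = 14

14


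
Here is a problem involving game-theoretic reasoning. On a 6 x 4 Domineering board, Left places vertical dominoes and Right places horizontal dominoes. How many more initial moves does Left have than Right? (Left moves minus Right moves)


Board is 6 x 4 (rows x cols).
Left (vertical) placements: (rows-1) * cols = 5 * 4 = 20
Right (horizontal) placements: rows * (cols-1) = 6 * 3 = 18
Advantage = Left - Right = 20 - 18 = 2

2


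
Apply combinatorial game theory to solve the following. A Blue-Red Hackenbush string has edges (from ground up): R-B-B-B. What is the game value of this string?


Edges (from ground): R-B-B-B
By Berlekamp's sign-expansion rule, a Blue-Red Hackenbush stalk has the value of the surreal number whose sign sequence is the edge sequence with B -> + and R -> -.
Sign sequence: -+++
Trace the sign expansion in the surreal number tree, starting from 0:
Edge 1: R (sign -) -> bounds (-inf, 0), value = -1
Edge 2: B (sign +) -> bounds (-1, 0), value = -1/2
Edge 3: B (sign +) -> bounds (-1/2, 0), value = -1/4
Edge 4: B (sign +) -> bounds (-1/4, 0), value = -1/8
Game value = -1/8

-1/8


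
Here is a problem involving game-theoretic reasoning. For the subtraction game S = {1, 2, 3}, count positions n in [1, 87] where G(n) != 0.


Subtraction set S = {1, 2, 3}, so G(n) = n mod 4.
G(n) = 0 when n is a multiple of 4.
Multiples of 4 in [1, 87]: 21
N-positions (nonzero Grundy) = 87 - 21 = 66

66


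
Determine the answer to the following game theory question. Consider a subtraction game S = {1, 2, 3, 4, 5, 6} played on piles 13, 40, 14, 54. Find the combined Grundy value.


Subtraction set: {1, 2, 3, 4, 5, 6}
For this subtraction set, G(n) = n mod 7 (period = max + 1 = 7).
Pile 1 (size 13): G(13) = 13 mod 7 = 6
Pile 2 (size 40): G(40) = 40 mod 7 = 5
Pile 3 (size 14): G(14) = 14 mod 7 = 0
Pile 4 (size 54): G(54) = 54 mod 7 = 5
Total Grundy value = XOR of all: 6 XOR 5 XOR 0 XOR 5 = 6

6


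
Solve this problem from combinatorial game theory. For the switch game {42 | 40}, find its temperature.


The game is {42 | 40}, a switch {a | b} with numbers a > b.
Cooling {a | b} by t gives {a - t | b + t}, which stops being hot when a - t = b + t, i.e. at t = (a - b)/2. So the temperature of a switch is (a - b)/2.
Temperature = (Left option - Right option) / 2
= (42 - (40)) / 2
= 2 / 2
= 1

1


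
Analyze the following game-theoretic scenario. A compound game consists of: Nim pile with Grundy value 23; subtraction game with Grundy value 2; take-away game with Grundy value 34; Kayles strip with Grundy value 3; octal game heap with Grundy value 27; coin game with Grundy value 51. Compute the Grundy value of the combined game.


By the Sprague-Grundy theorem, the Grundy value of a sum of games is the XOR of individual Grundy values.
Nim pile: Grundy value = 23. Running XOR: 0 XOR 23 = 23
subtraction game: Grundy value = 2. Running XOR: 23 XOR 2 = 21
take-away game: Grundy value = 34. Running XOR: 21 XOR 34 = 55
Kayles strip: Grundy value = 3. Running XOR: 55 XOR 3 = 52
octal game heap: Grundy value = 27. Running XOR: 52 XOR 27 = 47
coin game: Grundy value = 51. Running XOR: 47 XOR 51 = 28
The combined Grundy value is 28.

28


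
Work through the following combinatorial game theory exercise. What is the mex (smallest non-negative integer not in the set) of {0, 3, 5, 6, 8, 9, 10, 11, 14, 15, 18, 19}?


Set = {0, 3, 5, 6, 8, 9, 10, 11, 14, 15, 18, 19}
0 is in the set.
1 is NOT in the set. This is the mex.
mex = 1

1


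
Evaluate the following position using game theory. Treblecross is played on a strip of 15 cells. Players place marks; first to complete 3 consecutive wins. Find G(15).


Treblecross: place X on empty cells; 3-in-a-row wins.
Playing within two cells of an existing X lets the opponent win at once, so sensible play treats the cells i-2..i+2 around each X as dead. The player left with no safe cell loses, so this is a normal-play take-away game on strips of safe cells.
Placing X at cell i (0-indexed) of a strip of k safe cells leaves independent strips of sizes max(0, i-2) and max(0, k-i-3). Hence G(k) = mex{ G(max(0,i-2)) XOR G(max(0,k-i-3)) : 0 <= i < k }, with G(0) = 0.
G(1): splits (0,0):0^0=0 -> mex({0}) = 1
G(2): splits (0,0):0^0=0 -> mex({0}) = 1
G(3): splits (0,0):0^0=0 -> mex({0}) = 1
G(4): splits (0,1):0^1=1 (0,0):0^0=0 -> mex({0, 1}) = 2
G(5): splits (0,2):0^1=1 (0,1):0^1=1 (0,0):0^0=0 -> mex({0, 1}) = 2
G(6) = mex({1}) = 0
G(7) = mex({0, 1, 2}) = 3
G(8) = mex({0, 1, 2}) = 3
G(9) = mex({0, 2}) = 1
G(10) = mex({0, 2, 3}) = 1
G(11) = mex({0, 3}) = 1
G(12) = mex({1, 3}) = 0
G(13) = mex({0, 1, 2, 3}) = 4
G(14) = mex({0, 1, 2}) = 3
G(15) = mex({0, 1, 2}) = 3
Therefore G(15) = 3.

3


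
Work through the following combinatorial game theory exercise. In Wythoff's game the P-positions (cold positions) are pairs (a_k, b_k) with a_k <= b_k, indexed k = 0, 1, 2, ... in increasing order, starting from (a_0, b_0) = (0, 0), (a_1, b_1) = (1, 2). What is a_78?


By Wythoff's theorem, a_k = floor(k * phi) and b_k = floor(k * phi^2) = a_k + k, where phi = (1 + sqrt(5))/2 is the golden ratio.
phi = (1 + sqrt(5))/2 = 1.618034
k = 78
k * phi = 78 * 1.618034 = 126.206651
a_78 = floor(k * phi) = 126

126


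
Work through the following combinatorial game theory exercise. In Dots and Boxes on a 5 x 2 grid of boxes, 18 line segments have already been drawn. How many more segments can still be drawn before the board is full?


Grid: 5 x 2 boxes, i.e. 6 rows and 3 columns of dots.
Horizontal edges: (rows + 1) * cols = 6 * 2 = 12
Vertical edges: rows * (cols + 1) = 5 * 3 = 15
Total edges: 12 + 15 = 27
Edges drawn: 18
Remaining: 27 - 18 = 9

9


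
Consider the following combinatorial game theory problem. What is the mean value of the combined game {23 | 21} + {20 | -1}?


G1 = {23 | 21}, G2 = {20 | -1}
Each is a switch {a | b} with numbers a > b; its mean value is (a + b)/2, and mean value is additive over game sums: m(G1 + G2) = m(G1) + m(G2).
Mean of G1 = (23 + (21))/2 = 44/2 = 22
Mean of G2 = (20 + (-1))/2 = 19/2 = 19/2
Mean of G1 + G2 = 22 + 19/2 = 63/2

63/2


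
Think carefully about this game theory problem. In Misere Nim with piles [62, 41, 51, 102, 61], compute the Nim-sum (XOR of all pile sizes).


We need the XOR (exclusive or) of all pile sizes.
After XOR-ing pile 1 (size 62): 0 XOR 62 = 62
After XOR-ing pile 2 (size 41): 62 XOR 41 = 23
After XOR-ing pile 3 (size 51): 23 XOR 51 = 36
After XOR-ing pile 4 (size 102): 36 XOR 102 = 66
After XOR-ing pile 5 (size 61): 66 XOR 61 = 127
The Nim-value of this position is 127.

127


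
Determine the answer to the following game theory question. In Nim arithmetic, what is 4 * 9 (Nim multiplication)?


Nim multiplication is bilinear over XOR: (u XOR v) * w = (u*w) XOR (v*w).
So we split each operand into its bit components and XOR the pairwise Nim products.
4 = 4 (as XOR of powers of 2).
9 = 1 + 8 (as XOR of powers of 2).
Using the standard Nim-product table on single bits:
  2*2 = 3,   2*4 = 8,   2*8 = 12,
  4*4 = 6,   4*8 = 11,  8*8 = 13,
and  1*x = x (identity), k*l = l*k (commutative).
Pairwise Nim products:
  4 * 1 = 4
  4 * 8 = 11
XOR them: 4 XOR 11 = 15.
Result: 4 * 9 = 15 (in Nim).

15


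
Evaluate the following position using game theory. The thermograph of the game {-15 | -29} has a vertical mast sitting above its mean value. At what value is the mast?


Game = {-15 | -29}, a switch {a | b} with numbers a > b.
Its thermograph has left wall a - t and right wall b + t, which meet at t = (a - b)/2, where both equal (a + b)/2. So the mast (mean value) is at (a + b)/2.
Mean = (-15 + (-29))/2 = -44/2 = -22

-22


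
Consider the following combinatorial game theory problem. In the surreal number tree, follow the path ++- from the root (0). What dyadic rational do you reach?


Sign expansion: ++-
Rule: track bounds (lo, hi), initially (-inf, +inf). On '+', the current value becomes lo and we move to the simplest number in (value, hi): value + 1 if hi = +inf, otherwise the midpoint (value + hi)/2. On '-', the current value becomes hi and we move to value - 1 if lo = -inf, otherwise the midpoint (lo + value)/2.
Start at 0.
Step 1: sign = +, move right. Bounds: (0, +inf). Value = 1
Step 2: sign = +, move right. Bounds: (1, +inf). Value = 2
Step 3: sign = -, move left. Bounds: (1, 2). Value = 3/2
The surreal number with sign expansion ++- is 3/2.

3/2


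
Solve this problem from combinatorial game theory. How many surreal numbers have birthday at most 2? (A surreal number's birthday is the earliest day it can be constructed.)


Day 0: {|} = 0 is born. Count = 1.
Day n: the number of surreal numbers born by day n is 2^(n+1) - 1.
By day 0: 2^1 - 1 = 1
By day 1: 2^2 - 1 = 3
By day 2: 2^3 - 1 = 7
By day 2: 7 surreal numbers.

7


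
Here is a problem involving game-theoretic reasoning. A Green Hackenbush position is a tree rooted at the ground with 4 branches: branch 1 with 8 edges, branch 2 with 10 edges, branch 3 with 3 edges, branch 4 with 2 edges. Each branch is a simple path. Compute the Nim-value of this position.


The tree has 4 branches from the ground vertex.
In Green Hackenbush, the Nim-value of a simple path of length k is k.
Branch 1: length 8, Nim-value = 8
Branch 2: length 10, Nim-value = 10
Branch 3: length 3, Nim-value = 3
Branch 4: length 2, Nim-value = 2
Total Nim-value = XOR of all branch values:
0 XOR 8 = 8
8 XOR 10 = 2
2 XOR 3 = 1
1 XOR 2 = 3
Nim-value of the tree = 3

3


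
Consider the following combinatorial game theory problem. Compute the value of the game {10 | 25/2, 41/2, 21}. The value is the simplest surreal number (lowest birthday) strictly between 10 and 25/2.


Left options: {10}, max = 10
Right options: {25/2, 41/2, 21}, min = 25/2
All options are numbers and max(Left) < min(Right), so by the simplicity theorem the value is the simplest (earliest-born) number strictly between 10 and 25/2.
Integers 11 through 12 all lie strictly between 10 and 25/2.
Among integers, the simplest (lowest birthday = smallest |n|; 0 is born on day 0, +-n on day n) is 11.
No non-integer in the interval can be simpler: if x is a non-integer in the interval, then floor(x) or ceil(x) also lies in the interval (the interval contains an integer), and both are proper prefixes of x's sign expansion, i.e. born earlier. So the game value is 11.
Game value = 11

11


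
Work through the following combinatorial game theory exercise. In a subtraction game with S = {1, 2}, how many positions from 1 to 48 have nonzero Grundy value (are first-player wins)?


Subtraction set S = {1, 2}, so G(n) = n mod 3.
G(n) = 0 when n is a multiple of 3.
Multiples of 3 in [1, 48]: 16
N-positions (nonzero Grundy) = 48 - 16 = 32

32


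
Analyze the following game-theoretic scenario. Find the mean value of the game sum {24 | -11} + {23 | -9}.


G1 = {24 | -11}, G2 = {23 | -9}
Each is a switch {a | b} with numbers a > b; its mean value is (a + b)/2, and mean value is additive over game sums: m(G1 + G2) = m(G1) + m(G2).
Mean of G1 = (24 + (-11))/2 = 13/2 = 13/2
Mean of G2 = (23 + (-9))/2 = 14/2 = 7
Mean of G1 + G2 = 13/2 + 7 = 27/2

27/2


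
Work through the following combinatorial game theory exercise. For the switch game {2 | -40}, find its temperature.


The game is {2 | -40}, a switch {a | b} with numbers a > b.
Cooling {a | b} by t gives {a - t | b + t}, which stops being hot when a - t = b + t, i.e. at t = (a - b)/2. So the temperature of a switch is (a - b)/2.
Temperature = (Left option - Right option) / 2
= (2 - (-40)) / 2
= 42 / 2
= 21

21


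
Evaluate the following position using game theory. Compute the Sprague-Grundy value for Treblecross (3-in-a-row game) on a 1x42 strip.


Treblecross: place X on empty cells; 3-in-a-row wins.
Playing within two cells of an existing X lets the opponent win at once, so sensible play treats the cells i-2..i+2 around each X as dead. The player left with no safe cell loses, so this is a normal-play take-away game on strips of safe cells.
Placing X at cell i (0-indexed) of a strip of k safe cells leaves independent strips of sizes max(0, i-2) and max(0, k-i-3). Hence G(k) = mex{ G(max(0,i-2)) XOR G(max(0,k-i-3)) : 0 <= i < k }, with G(0) = 0.
G(1): splits (0,0):0^0=0 -> mex({0}) = 1
G(2): splits (0,0):0^0=0 -> mex({0}) = 1
G(3): splits (0,0):0^0=0 -> mex({0}) = 1
G(4): splits (0,1):0^1=1 (0,0):0^0=0 -> mex({0, 1}) = 2
G(5): splits (0,2):0^1=1 (0,1):0^1=1 (0,0):0^0=0 -> mex({0, 1}) = 2
G(6) = mex({1}) = 0
G(7) = mex({0, 1, 2}) = 3
G(8) = mex({0, 1, 2}) = 3
G(9) = mex({0, 2}) = 1
G(10) = mex({0, 2, 3}) = 1
G(11) = mex({0, 3}) = 1
G(12) = mex({1, 3}) = 0
G(13) = mex({0, 1, 2, 3}) = 4
G(14) = mex({0, 1, 2}) = 3
G(15) = mex({0, 1, 2}) = 3
G(16) = mex({0, 1, 2, 4}) = 3
G(17) = mex({0, 1, 3, 4}) = 2
G(18) = mex({0, 1, 3, 4}) = 2
G(19) = mex({0, 1, 3, 5}) = 2
G(20) = mex({0, 1, 2, 3, 5}) = 4
G(21) = mex({0, 1, 2, 3, 5}) = 4
G(22) = mex({1, 2, 6}) = 0
G(23) = mex({0, 1, 2, 3, 4, 6}) = 5
G(24) = mex({0, 1, 2, 3, 4}) = 5
G(25) = mex({0, 1, 3, 4, 7}) = 2
G(26) = mex({0, 1, 3, 4, 5, 7}) = 2
G(27) = mex({0, 1, 3, 5}) = 2
G(28) = mex({0, 1, 2, 5}) = 3
G(29) = mex({0, 1, 2, 4, 5, 6}) = 3
G(30) = mex({1, 2, 4, 6}) = 0
G(31) = mex({0, 1, 2, 3, 4, 6}) = 5
G(32) = mex({1, 2, 3, 4, 7}) = 0
G(33) = mex({0, 3, 7}) = 1
G(34) = mex({0, 2, 3, 5, 7}) = 1
G(35) = mex({0, 2, 3, 5, 6}) = 1
G(36) = mex({0, 1, 2, 5, 6}) = 3
G(37) = mex({0, 1, 2, 4, 5, 6}) = 3
G(38) = mex({0, 1, 2, 4}) = 3
G(39) = mex({0, 1, 2, 3, 4, 7}) = 5
G(40) = mex({0, 1, 2, 3, 4, 5, 7}) = 6
G(41) = mex({0, 1, 2, 3, 5, 7}) = 4
G(42) = mex({0, 1, 2, 3, 5, 6, 7}) = 4
Therefore G(42) = 4.

4


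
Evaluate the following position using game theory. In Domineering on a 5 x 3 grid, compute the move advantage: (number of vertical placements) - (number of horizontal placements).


Board is 5 x 3 (rows x cols).
Left (vertical) placements: (rows-1) * cols = 4 * 3 = 12
Right (horizontal) placements: rows * (cols-1) = 5 * 2 = 10
Advantage = Left - Right = 12 - 10 = 2

2


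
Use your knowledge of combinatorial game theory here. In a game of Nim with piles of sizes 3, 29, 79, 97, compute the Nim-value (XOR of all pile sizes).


We need the XOR (exclusive or) of all pile sizes.
After XOR-ing pile 1 (size 3): 0 XOR 3 = 3
After XOR-ing pile 2 (size 29): 3 XOR 29 = 30
After XOR-ing pile 3 (size 79): 30 XOR 79 = 81
After XOR-ing pile 4 (size 97): 81 XOR 97 = 48
The Nim-value of this position is 48.

48


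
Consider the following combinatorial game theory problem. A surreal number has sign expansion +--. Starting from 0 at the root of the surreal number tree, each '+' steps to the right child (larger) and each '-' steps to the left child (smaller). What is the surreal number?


Sign expansion: +--
Rule: track bounds (lo, hi), initially (-inf, +inf). On '+', the current value becomes lo and we move to the simplest number in (value, hi): value + 1 if hi = +inf, otherwise the midpoint (value + hi)/2. On '-', the current value becomes hi and we move to value - 1 if lo = -inf, otherwise the midpoint (lo + value)/2.
Start at 0.
Step 1: sign = +, move right. Bounds: (0, +inf). Value = 1
Step 2: sign = -, move left. Bounds: (0, 1). Value = 1/2
Step 3: sign = -, move left. Bounds: (0, 1/2). Value = 1/4
The surreal number with sign expansion +-- is 1/4.

1/4


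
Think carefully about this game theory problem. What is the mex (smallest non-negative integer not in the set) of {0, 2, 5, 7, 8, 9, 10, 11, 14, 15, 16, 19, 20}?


Set = {0, 2, 5, 7, 8, 9, 10, 11, 14, 15, 16, 19, 20}
0 is in the set.
1 is NOT in the set. This is the mex.
mex = 1

1


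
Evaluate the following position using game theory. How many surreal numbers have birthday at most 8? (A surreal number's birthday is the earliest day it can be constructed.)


Day 0: {|} = 0 is born. Count = 1.
Day n: the number of surreal numbers born by day n is 2^(n+1) - 1.
By day 0: 2^1 - 1 = 1
By day 1: 2^2 - 1 = 3
By day 2: 2^3 - 1 = 7
By day 3: 2^4 - 1 = 15
By day 4: 2^5 - 1 = 31
By day 5: 2^6 - 1 = 63
By day 6: 2^7 - 1 = 127
By day 7: 2^8 - 1 = 255
By day 8: 2^9 - 1 = 511
By day 8: 511 surreal numbers.

511


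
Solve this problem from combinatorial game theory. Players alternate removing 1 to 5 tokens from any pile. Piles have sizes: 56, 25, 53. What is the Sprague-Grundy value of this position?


Subtraction set: {1, 2, 3, 4, 5}
For this subtraction set, G(n) = n mod 6 (period = max + 1 = 6).
Pile 1 (size 56): G(56) = 56 mod 6 = 2
Pile 2 (size 25): G(25) = 25 mod 6 = 1
Pile 3 (size 53): G(53) = 53 mod 6 = 5
Total Grundy value = XOR of all: 2 XOR 1 XOR 5 = 6

6


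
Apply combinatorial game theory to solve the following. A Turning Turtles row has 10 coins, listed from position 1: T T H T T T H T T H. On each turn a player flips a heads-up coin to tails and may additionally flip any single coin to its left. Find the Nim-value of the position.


Coins: T T H T T T H T T H
Key fact: a single head at position k behaves exactly like a Nim heap of size k (turning it to T and optionally flipping a coin at j < k corresponds to moving the heap from k to j, or to 0), and heads combine as a disjunctive sum (two heads at the same place would cancel, matching j XOR j = 0). So the Nim-value is the XOR of the 1-indexed positions of the heads.
Face-up positions (1-indexed): [3, 7, 10]
XOR 0 with 3: 0 XOR 3 = 3
XOR 3 with 7: 3 XOR 7 = 4
XOR 4 with 10: 4 XOR 10 = 14
Nim-value = 14

14


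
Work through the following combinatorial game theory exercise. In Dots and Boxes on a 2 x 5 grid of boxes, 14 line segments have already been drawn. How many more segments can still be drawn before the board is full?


Grid: 2 x 5 boxes, i.e. 3 rows and 6 columns of dots.
Horizontal edges: (rows + 1) * cols = 3 * 5 = 15
Vertical edges: rows * (cols + 1) = 2 * 6 = 12
Total edges: 15 + 12 = 27
Edges drawn: 14
Remaining: 27 - 14 = 13

13


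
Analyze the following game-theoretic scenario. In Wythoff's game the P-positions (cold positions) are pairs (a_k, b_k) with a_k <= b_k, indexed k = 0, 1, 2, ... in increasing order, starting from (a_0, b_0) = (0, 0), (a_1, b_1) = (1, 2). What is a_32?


By Wythoff's theorem, a_k = floor(k * phi) and b_k = floor(k * phi^2) = a_k + k, where phi = (1 + sqrt(5))/2 is the golden ratio.
phi = (1 + sqrt(5))/2 = 1.618034
k = 32
k * phi = 32 * 1.618034 = 51.777088
a_32 = floor(k * phi) = 51

51


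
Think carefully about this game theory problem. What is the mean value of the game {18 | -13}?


Game = {18 | -13}, a switch {a | b} with numbers a > b.
Its thermograph has left wall a - t and right wall b + t, which meet at t = (a - b)/2, where both equal (a + b)/2. So the mast (mean value) is at (a + b)/2.
Mean = (18 + (-13))/2 = 5/2 = 5/2

5/2


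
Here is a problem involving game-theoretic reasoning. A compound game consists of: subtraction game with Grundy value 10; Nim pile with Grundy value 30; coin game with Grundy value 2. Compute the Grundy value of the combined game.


By the Sprague-Grundy theorem, the Grundy value of a sum of games is the XOR of individual Grundy values.
subtraction game: Grundy value = 10. Running XOR: 0 XOR 10 = 10
Nim pile: Grundy value = 30. Running XOR: 10 XOR 30 = 20
coin game: Grundy value = 2. Running XOR: 20 XOR 2 = 22
The combined Grundy value is 22.

22


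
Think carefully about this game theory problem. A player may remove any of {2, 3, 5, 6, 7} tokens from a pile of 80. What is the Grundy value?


The subtraction set is S = {2, 3, 5, 6, 7}.
G(k) = mex{ G(k - s) : s in S, s <= k }. We compute iteratively: G(0) = 0.
G(1) = mex({}) = 0
G(2) = mex({0}) = 1
G(3) = mex({0}) = 1
G(4) = mex({0, 1}) = 2
G(5) = mex({0, 1}) = 2
G(6) = mex({0, 1, 2}) = 3
G(7) = mex({0, 1, 2}) = 3
G(8) = mex({0, 1, 2, 3}) = 4
G(9) = mex({1, 2, 3}) = 0
G(10) = mex({1, 2, 3, 4}) = 0
G(11) = mex({0, 2, 3, 4}) = 1
G(12) = mex({0, 2, 3}) = 1
G(13) = mex({0, 1, 3, 4}) = 2
G(14) = mex({0, 1, 3, 4}) = 2
G(15) = mex({0, 1, 2, 4}) = 3
Observe that G(9)..G(15) = 0, 0, 1, 1, 2, 2, 3 repeats G(0)..G(6) = 0, 0, 1, 1, 2, 2, 3.
For k >= max(S) = 7, G(k) is determined by the previous 7 values G(k-7)..G(k-1); a window of 7 consecutive values has recurred shifted by 9, so by induction G(k + 9) = G(k) for all k >= 0: the sequence is periodic from the start with period 9.
One period: G(0..8) = 0, 0, 1, 1, 2, 2, 3, 3, 4.
80 mod 9 = 8, so G(80) = G(8) = 4.

4


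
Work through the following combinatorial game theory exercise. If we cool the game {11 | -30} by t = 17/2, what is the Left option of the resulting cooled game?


Original game: {11 | -30} (a switch {a | b} with a > b).
Cooling by t (for t below the temperature (a - b)/2 = 41/2) taxes each move by t: {a | b} cooled by t is {a - t | b + t}.
Cooling amount: t = 17/2
Cooled Left option: 11 - 17/2 = 5/2
Cooled Right option: -30 + 17/2 = -43/2
Cooled game: {5/2 | -43/2}
Left option = 5/2

5/2


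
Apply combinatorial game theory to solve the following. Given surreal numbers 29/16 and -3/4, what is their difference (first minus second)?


x = 29/16, y = -3/4
Converting to common denominator: 16
x = 29/16, y = -12/16
x - y = 29/16 - -3/4 = 41/16

41/16


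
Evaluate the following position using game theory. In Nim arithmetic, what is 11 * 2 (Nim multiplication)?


Nim multiplication is bilinear over XOR: (u XOR v) * w = (u*w) XOR (v*w).
So we split each operand into its bit components and XOR the pairwise Nim products.
11 = 1 + 2 + 8 (as XOR of powers of 2).
2 = 2 (as XOR of powers of 2).
Using the standard Nim-product table on single bits:
  2*2 = 3,   2*4 = 8,   2*8 = 12,
  4*4 = 6,   4*8 = 11,  8*8 = 13,
and  1*x = x (identity), k*l = l*k (commutative).
Pairwise Nim products:
  1 * 2 = 2
  2 * 2 = 3
  8 * 2 = 12
XOR them: 2 XOR 3 XOR 12 = 13.
Result: 11 * 2 = 13 (in Nim).

13


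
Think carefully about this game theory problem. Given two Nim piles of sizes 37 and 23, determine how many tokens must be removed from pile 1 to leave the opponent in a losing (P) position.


Piles: 37 and 23
Current XOR: 37 XOR 23 = 50 (non-zero, so this is an N-position).
To make the XOR zero, we need to find a move that balances the piles.
For pile 1 (size 37): target = 37 XOR 50 = 23
We reduce pile 1 from 37 to 23.
Tokens removed: 37 - 23 = 14
Verification: 23 XOR 23 = 0

14


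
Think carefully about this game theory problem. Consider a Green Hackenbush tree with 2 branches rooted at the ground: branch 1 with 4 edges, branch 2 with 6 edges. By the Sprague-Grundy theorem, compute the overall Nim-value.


The tree has 2 branches from the ground vertex.
In Green Hackenbush, the Nim-value of a simple path of length k is k.
Branch 1: length 4, Nim-value = 4
Branch 2: length 6, Nim-value = 6
Total Nim-value = XOR of all branch values:
0 XOR 4 = 4
4 XOR 6 = 2
Nim-value of the tree = 2

2


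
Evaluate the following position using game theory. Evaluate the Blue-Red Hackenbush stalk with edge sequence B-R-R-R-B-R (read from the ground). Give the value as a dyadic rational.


Edges (from ground): B-R-R-R-B-R
By Berlekamp's sign-expansion rule, a Blue-Red Hackenbush stalk has the value of the surreal number whose sign sequence is the edge sequence with B -> + and R -> -.
Sign sequence: +---+-
Trace the sign expansion in the surreal number tree, starting from 0:
Edge 1: B (sign +) -> bounds (0, +inf), value = 1
Edge 2: R (sign -) -> bounds (0, 1), value = 1/2
Edge 3: R (sign -) -> bounds (0, 1/2), value = 1/4
Edge 4: R (sign -) -> bounds (0, 1/4), value = 1/8
Edge 5: B (sign +) -> bounds (1/8, 1/4), value = 3/16
Edge 6: R (sign -) -> bounds (1/8, 3/16), value = 5/32
Game value = 5/32

5/32


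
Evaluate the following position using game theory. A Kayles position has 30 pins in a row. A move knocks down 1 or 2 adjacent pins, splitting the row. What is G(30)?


Kayles: a move removes 1 or 2 adjacent pins from a contiguous row.
Removing pins from a row of k leaves two independent rows (a, b) with a + b = k - 1 (one pin) or a + b = k - 2 (two pins); an end removal gives a = 0.
By Sprague-Grundy, G(k) = mex{ G(a) XOR G(b) } over all these splits. G(0) = 0.
G(1): splits (0,0):0^0=0 -> mex({0}) = 1
G(2): splits (0,1):0^1=1 (0,0):0^0=0 -> mex({0, 1}) = 2
G(3): splits (0,2):0^2=2 (1,1):1^1=0 (0,1):0^1=1 -> mex({0, 1, 2}) = 3
G(4): splits (0,3):0^3=3 (1,2):1^2=3 (0,2):0^2=2 (1,1):1^1=0 -> mex({0, 2, 3}) = 1
G(5): splits (0,4):0^1=1 (1,3):1^3=2 (2,2):2^2=0 (0,3):0^3=3 (1,2):1^2=3 -> mex({0, 1, 2, 3}) = 4
G(6) = mex({0, 1, 2, 4}) = 3
G(7) = mex({0, 1, 3, 4, 5}) = 2
G(8) = mex({0, 2, 3, 5, 6}) = 1
G(9) = mex({0, 1, 2, 3, 6, 7}) = 4
G(10) = mex({0, 1, 3, 4, 5, 7}) = 2
G(11) = mex({0, 1, 2, 3, 4, 5}) = 6
G(12) = mex({0, 1, 2, 3, 5, 6, 7}) = 4
G(13) = mex({0, 2, 3, 4, 6, 7}) = 1
G(14) = mex({0, 1, 4, 5, 6, 7}) = 2
G(15) = mex({0, 1, 2, 3, 4, 5, 6}) = 7
G(16) = mex({0, 2, 3, 5, 6, 7}) = 1
G(17) = mex({0, 1, 2, 3, 5, 6, 7}) = 4
G(18) = mex({0, 1, 2, 4, 5, 6}) = 3
G(19) = mex({0, 1, 3, 4, 5, 7}) = 2
G(20) = mex({0, 2, 3, 4, 5, 6, 7}) = 1
G(21) = mex({0, 1, 2, 3, 5, 6, 7}) = 4
G(22) = mex({0, 1, 2, 3, 4, 5, 7}) = 6
G(23) = mex({0, 1, 2, 3, 4, 5, 6}) = 7
G(24) = mex({0, 1, 2, 3, 5, 6, 7}) = 4
G(25) = mex({0, 2, 3, 4, 6, 7}) = 1
G(26) = mex({0, 1, 3, 4, 5, 6, 7}) = 2
G(27) = mex({0, 1, 2, 3, 4, 5, 6, 7}) = 8
G(28) = mex({0, 1, 2, 3, 4, 6, 7, 8}) = 5
G(29) = mex({0, 1, 2, 3, 5, 6, 7, 8, 9}) = 4
G(30) = mex({0, 1, 2, 3, 4, 5, 6, 9, 10}) = 7
Therefore G(30) = 7.

7


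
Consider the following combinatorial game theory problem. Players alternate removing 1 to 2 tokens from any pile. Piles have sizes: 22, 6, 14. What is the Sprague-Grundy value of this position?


Subtraction set: {1, 2}
For this subtraction set, G(n) = n mod 3 (period = max + 1 = 3).
Pile 1 (size 22): G(22) = 22 mod 3 = 1
Pile 2 (size 6): G(6) = 6 mod 3 = 0
Pile 3 (size 14): G(14) = 14 mod 3 = 2
Total Grundy value = XOR of all: 1 XOR 0 XOR 2 = 3

3


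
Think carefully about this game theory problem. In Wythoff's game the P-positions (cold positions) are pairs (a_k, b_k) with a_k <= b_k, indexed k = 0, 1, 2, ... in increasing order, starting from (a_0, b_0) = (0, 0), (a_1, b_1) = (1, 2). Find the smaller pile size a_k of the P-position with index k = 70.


By Wythoff's theorem, a_k = floor(k * phi) and b_k = floor(k * phi^2) = a_k + k, where phi = (1 + sqrt(5))/2 is the golden ratio.
phi = (1 + sqrt(5))/2 = 1.618034
k = 70
k * phi = 70 * 1.618034 = 113.262379
a_70 = floor(k * phi) = 113

113


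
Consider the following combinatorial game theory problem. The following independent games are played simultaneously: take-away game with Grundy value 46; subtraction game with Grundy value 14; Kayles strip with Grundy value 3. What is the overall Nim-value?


By the Sprague-Grundy theorem, the Grundy value of a sum of games is the XOR of individual Grundy values.
take-away game: Grundy value = 46. Running XOR: 0 XOR 46 = 46
subtraction game: Grundy value = 14. Running XOR: 46 XOR 14 = 32
Kayles strip: Grundy value = 3. Running XOR: 32 XOR 3 = 35
The combined Grundy value is 35.

35


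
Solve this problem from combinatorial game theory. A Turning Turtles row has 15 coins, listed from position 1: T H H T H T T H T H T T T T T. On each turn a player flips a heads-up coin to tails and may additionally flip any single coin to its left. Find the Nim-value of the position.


Coins: T H H T H T T H T H T T T T T
Key fact: a single head at position k behaves exactly like a Nim heap of size k (turning it to T and optionally flipping a coin at j < k corresponds to moving the heap from k to j, or to 0), and heads combine as a disjunctive sum (two heads at the same place would cancel, matching j XOR j = 0). So the Nim-value is the XOR of the 1-indexed positions of the heads.
Face-up positions (1-indexed): [2, 3, 5, 8, 10]
XOR 0 with 2: 0 XOR 2 = 2
XOR 2 with 3: 2 XOR 3 = 1
XOR 1 with 5: 1 XOR 5 = 4
XOR 4 with 8: 4 XOR 8 = 12
XOR 12 with 10: 12 XOR 10 = 6
Nim-value = 6

6


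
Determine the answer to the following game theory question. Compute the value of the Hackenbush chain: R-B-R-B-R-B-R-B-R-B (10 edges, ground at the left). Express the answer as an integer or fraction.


Edges (from ground): R-B-R-B-R-B-R-B-R-B
By Berlekamp's sign-expansion rule, a Blue-Red Hackenbush stalk has the value of the surreal number whose sign sequence is the edge sequence with B -> + and R -> -.
Sign sequence: -+-+-+-+-+
Trace the sign expansion in the surreal number tree, starting from 0:
Edge 1: R (sign -) -> bounds (-inf, 0), value = -1
Edge 2: B (sign +) -> bounds (-1, 0), value = -1/2
Edge 3: R (sign -) -> bounds (-1, -1/2), value = -3/4
Edge 4: B (sign +) -> bounds (-3/4, -1/2), value = -5/8
Edge 5: R (sign -) -> bounds (-3/4, -5/8), value = -11/16
Edge 6: B (sign +) -> bounds (-11/16, -5/8), value = -21/32
Edge 7: R (sign -) -> bounds (-11/16, -21/32), value = -43/64
Edge 8: B (sign +) -> bounds (-43/64, -21/32), value = -85/128
Edge 9: R (sign -) -> bounds (-43/64, -85/128), value = -171/256
Edge 10: B (sign +) -> bounds (-171/256, -85/128), value = -341/512
Game value = -341/512

-341/512


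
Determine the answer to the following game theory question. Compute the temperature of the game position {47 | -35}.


The game is {47 | -35}, a switch {a | b} with numbers a > b.
Cooling {a | b} by t gives {a - t | b + t}, which stops being hot when a - t = b + t, i.e. at t = (a - b)/2. So the temperature of a switch is (a - b)/2.
Temperature = (Left option - Right option) / 2
= (47 - (-35)) / 2
= 82 / 2
= 41

41


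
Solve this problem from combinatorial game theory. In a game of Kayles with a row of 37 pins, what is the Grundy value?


Kayles: a move removes 1 or 2 adjacent pins from a contiguous row.
Removing pins from a row of k leaves two independent rows (a, b) with a + b = k - 1 (one pin) or a + b = k - 2 (two pins); an end removal gives a = 0.
By Sprague-Grundy, G(k) = mex{ G(a) XOR G(b) } over all these splits. G(0) = 0.
G(1): splits (0,0):0^0=0 -> mex({0}) = 1
G(2): splits (0,1):0^1=1 (0,0):0^0=0 -> mex({0, 1}) = 2
G(3): splits (0,2):0^2=2 (1,1):1^1=0 (0,1):0^1=1 -> mex({0, 1, 2}) = 3
G(4): splits (0,3):0^3=3 (1,2):1^2=3 (0,2):0^2=2 (1,1):1^1=0 -> mex({0, 2, 3}) = 1
G(5): splits (0,4):0^1=1 (1,3):1^3=2 (2,2):2^2=0 (0,3):0^3=3 (1,2):1^2=3 -> mex({0, 1, 2, 3}) = 4
G(6) = mex({0, 1, 2, 4}) = 3
G(7) = mex({0, 1, 3, 4, 5}) = 2
G(8) = mex({0, 2, 3, 5, 6}) = 1
G(9) = mex({0, 1, 2, 3, 6, 7}) = 4
G(10) = mex({0, 1, 3, 4, 5, 7}) = 2
G(11) = mex({0, 1, 2, 3, 4, 5}) = 6
G(12) = mex({0, 1, 2, 3, 5, 6, 7}) = 4
G(13) = mex({0, 2, 3, 4, 6, 7}) = 1
G(14) = mex({0, 1, 4, 5, 6, 7}) = 2
G(15) = mex({0, 1, 2, 3, 4, 5, 6}) = 7
G(16) = mex({0, 2, 3, 5, 6, 7}) = 1
G(17) = mex({0, 1, 2, 3, 5, 6, 7}) = 4
G(18) = mex({0, 1, 2, 4, 5, 6}) = 3
G(19) = mex({0, 1, 3, 4, 5, 7}) = 2
G(20) = mex({0, 2, 3, 4, 5, 6, 7}) = 1
G(21) = mex({0, 1, 2, 3, 5, 6, 7}) = 4
G(22) = mex({0, 1, 2, 3, 4, 5, 7}) = 6
G(23) = mex({0, 1, 2, 3, 4, 5, 6}) = 7
G(24) = mex({0, 1, 2, 3, 5, 6, 7}) = 4
G(25) = mex({0, 2, 3, 4, 6, 7}) = 1
G(26) = mex({0, 1, 3, 4, 5, 6, 7}) = 2
G(27) = mex({0, 1, 2, 3, 4, 5, 6, 7}) = 8
G(28) = mex({0, 1, 2, 3, 4, 6, 7, 8}) = 5
G(29) = mex({0, 1, 2, 3, 5, 6, 7, 8, 9}) = 4
G(30) = mex({0, 1, 2, 3, 4, 5, 6, 9, 10}) = 7
G(31) = mex({0, 1, 3, 4, 5, 7, 10, 11}) = 2
G(32) = mex({0, 2, 3, 4, 5, 6, 7, 9, 11}) = 1
G(33) = mex({0, 1, 2, 3, 4, 5, 6, 7, 9, 12}) = 8
G(34) = mex({0, 1, 2, 3, 4, 5, 7, 8, 11, 12}) = 6
G(35) = mex({0, 1, 2, 3, 4, 5, 6, 8, 9, 10, 11}) = 7
G(36) = mex({0, 1, 2, 3, 5, 6, 7, 9, 10}) = 4
G(37) = mex({0, 2, 3, 4, 6, 7, 9, 10, 11, 12}) = 1
Therefore G(37) = 1.

1


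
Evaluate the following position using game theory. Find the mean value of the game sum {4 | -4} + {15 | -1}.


G1 = {4 | -4}, G2 = {15 | -1}
Each is a switch {a | b} with numbers a > b; its mean value is (a + b)/2, and mean value is additive over game sums: m(G1 + G2) = m(G1) + m(G2).
Mean of G1 = (4 + (-4))/2 = 0/2 = 0
Mean of G2 = (15 + (-1))/2 = 14/2 = 7
Mean of G1 + G2 = 0 + 7 = 7

7


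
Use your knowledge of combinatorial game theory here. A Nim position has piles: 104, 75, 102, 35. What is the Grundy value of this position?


We need the XOR (exclusive or) of all pile sizes.
After XOR-ing pile 1 (size 104): 0 XOR 104 = 104
After XOR-ing pile 2 (size 75): 104 XOR 75 = 35
After XOR-ing pile 3 (size 102): 35 XOR 102 = 69
After XOR-ing pile 4 (size 35): 69 XOR 35 = 102
The Nim-value of this position is 102.

102


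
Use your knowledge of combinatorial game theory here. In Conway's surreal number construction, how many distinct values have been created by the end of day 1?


Day 0: {|} = 0 is born. Count = 1.
Day n: the number of surreal numbers born by day n is 2^(n+1) - 1.
By day 0: 2^1 - 1 = 1
By day 1: 2^2 - 1 = 3
By day 1: 3 surreal numbers.

3


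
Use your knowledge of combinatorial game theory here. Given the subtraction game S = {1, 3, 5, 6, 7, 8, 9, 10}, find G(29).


The subtraction set is S = {1, 3, 5, 6, 7, 8, 9, 10}.
G(k) = mex{ G(k - s) : s in S, s <= k }. We compute iteratively: G(0) = 0.
G(1) = mex({0}) = 1
G(2) = mex({1}) = 0
G(3) = mex({0}) = 1
G(4) = mex({1}) = 0
G(5) = mex({0}) = 1
G(6) = mex({0, 1}) = 2
G(7) = mex({0, 1, 2}) = 3
G(8) = mex({0, 1, 3}) = 2
G(9) = mex({0, 1, 2}) = 3
G(10) = mex({0, 1, 3}) = 2
G(11) = mex({0, 1, 2}) = 3
G(12) = mex({0, 1, 2, 3}) = 4
G(13) = mex({0, 1, 2, 3, 4}) = 5
G(14) = mex({0, 1, 2, 3, 5}) = 4
G(15) = mex({1, 2, 3, 4}) = 0
G(16) = mex({0, 2, 3, 5}) = 1
G(17) = mex({1, 2, 3, 4}) = 0
G(18) = mex({0, 2, 3, 4, 5}) = 1
G(19) = mex({1, 2, 3, 4, 5}) = 0
G(20) = mex({0, 2, 3, 4, 5}) = 1
G(21) = mex({0, 1, 3, 4, 5}) = 2
G(22) = mex({0, 1, 2, 4, 5}) = 3
G(23) = mex({0, 1, 3, 4, 5}) = 2
G(24) = mex({0, 1, 2, 4}) = 3
Observe that G(15)..G(24) = 0, 1, 0, 1, 0, 1, 2, 3, 2, 3 repeats G(0)..G(9) = 0, 1, 0, 1, 0, 1, 2, 3, 2, 3.
For k >= max(S) = 10, G(k) is determined by the previous 10 values G(k-10)..G(k-1); a window of 10 consecutive values has recurred shifted by 15, so by induction G(k + 15) = G(k) for all k >= 0: the sequence is periodic from the start with period 15.
One period: G(0..14) = 0, 1, 0, 1, 0, 1, 2, 3, 2, 3, 2, 3, 4, 5, 4.
29 mod 15 = 14, so G(29) = G(14) = 4.

4


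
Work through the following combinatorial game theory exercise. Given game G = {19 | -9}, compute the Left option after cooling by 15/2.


Original game: {19 | -9} (a switch {a | b} with a > b).
Cooling by t (for t below the temperature (a - b)/2 = 14) taxes each move by t: {a | b} cooled by t is {a - t | b + t}.
Cooling amount: t = 15/2
Cooled Left option: 19 - 15/2 = 23/2
Cooled Right option: -9 + 15/2 = -3/2
Cooled game: {23/2 | -3/2}
Left option = 23/2

23/2


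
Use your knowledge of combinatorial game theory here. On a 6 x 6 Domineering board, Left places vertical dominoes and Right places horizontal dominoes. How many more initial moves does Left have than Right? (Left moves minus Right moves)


Board is 6 x 6 (rows x cols).
Left (vertical) placements: (rows-1) * cols = 5 * 6 = 30
Right (horizontal) placements: rows * (cols-1) = 6 * 5 = 30
Advantage = Left - Right = 30 - 30 = 0

0


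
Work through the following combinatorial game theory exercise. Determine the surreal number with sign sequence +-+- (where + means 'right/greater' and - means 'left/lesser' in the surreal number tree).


Sign expansion: +-+-
Rule: track bounds (lo, hi), initially (-inf, +inf). On '+', the current value becomes lo and we move to the simplest number in (value, hi): value + 1 if hi = +inf, otherwise the midpoint (value + hi)/2. On '-', the current value becomes hi and we move to value - 1 if lo = -inf, otherwise the midpoint (lo + value)/2.
Start at 0.
Step 1: sign = +, move right. Bounds: (0, +inf). Value = 1
Step 2: sign = -, move left. Bounds: (0, 1). Value = 1/2
Step 3: sign = +, move right. Bounds: (1/2, 1). Value = 3/4
Step 4: sign = -, move left. Bounds: (1/2, 3/4). Value = 5/8
The surreal number with sign expansion +-+- is 5/8.

5/8
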